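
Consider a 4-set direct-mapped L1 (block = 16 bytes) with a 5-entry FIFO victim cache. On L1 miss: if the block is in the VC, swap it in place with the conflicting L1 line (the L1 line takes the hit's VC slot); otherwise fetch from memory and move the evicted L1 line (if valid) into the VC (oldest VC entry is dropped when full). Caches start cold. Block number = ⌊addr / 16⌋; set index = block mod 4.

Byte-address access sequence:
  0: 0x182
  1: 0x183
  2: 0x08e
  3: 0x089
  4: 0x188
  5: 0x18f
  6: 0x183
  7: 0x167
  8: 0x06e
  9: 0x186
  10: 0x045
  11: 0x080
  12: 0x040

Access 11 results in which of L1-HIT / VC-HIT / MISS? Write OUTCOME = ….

OUTCOME = VC-HIT

0: 0x182 (blk 24, set 0) → MISS  vc=[]
1: 0x183 (blk 24, set 0) → L1-HIT  vc=[]
2: 0x8e (blk 8, set 0) → MISS  vc=[24]
3: 0x89 (blk 8, set 0) → L1-HIT  vc=[24]
4: 0x188 (blk 24, set 0) → VC-HIT  vc=[8]
5: 0x18f (blk 24, set 0) → L1-HIT  vc=[8]
6: 0x183 (blk 24, set 0) → L1-HIT  vc=[8]
7: 0x167 (blk 22, set 2) → MISS  vc=[8]
8: 0x6e (blk 6, set 2) → MISS  vc=[8, 22]
9: 0x186 (blk 24, set 0) → L1-HIT  vc=[8, 22]
10: 0x45 (blk 4, set 0) → MISS  vc=[8, 22, 24]
11: 0x80 (blk 8, set 0) → VC-HIT  vc=[4, 22, 24]
12: 0x40 (blk 4, set 0) → VC-HIT  vc=[8, 22, 24]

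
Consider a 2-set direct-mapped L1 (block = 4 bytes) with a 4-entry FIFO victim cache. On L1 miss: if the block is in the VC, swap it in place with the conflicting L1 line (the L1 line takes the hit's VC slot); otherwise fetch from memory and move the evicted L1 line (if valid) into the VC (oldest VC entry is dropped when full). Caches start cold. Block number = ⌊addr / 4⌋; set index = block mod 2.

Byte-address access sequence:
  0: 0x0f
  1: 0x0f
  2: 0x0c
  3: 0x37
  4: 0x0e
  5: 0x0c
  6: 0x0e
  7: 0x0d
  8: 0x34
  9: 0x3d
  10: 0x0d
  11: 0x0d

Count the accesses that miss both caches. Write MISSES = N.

  [0] addr=0xf blk=3 s=1: MISS | VC []
  [1] addr=0xf blk=3 s=1: L1-HIT | VC []
  [2] addr=0xc blk=3 s=1: L1-HIT | VC []
  [3] addr=0x37 blk=13 s=1: MISS | VC [3]
  [4] addr=0xe blk=3 s=1: VC-HIT | VC [13]
  [5] addr=0xc blk=3 s=1: L1-HIT | VC [13]
  [6] addr=0xe blk=3 s=1: L1-HIT | VC [13]
  [7] addr=0xd blk=3 s=1: L1-HIT | VC [13]
  [8] addr=0x34 blk=13 s=1: VC-HIT | VC [3]
  [9] addr=0x3d blk=15 s=1: MISS | VC [3, 13]
  [10] addr=0xd blk=3 s=1: VC-HIT | VC [15, 13]
  [11] addr=0xd blk=3 s=1: L1-HIT | VC [15, 13]

MISSES = 3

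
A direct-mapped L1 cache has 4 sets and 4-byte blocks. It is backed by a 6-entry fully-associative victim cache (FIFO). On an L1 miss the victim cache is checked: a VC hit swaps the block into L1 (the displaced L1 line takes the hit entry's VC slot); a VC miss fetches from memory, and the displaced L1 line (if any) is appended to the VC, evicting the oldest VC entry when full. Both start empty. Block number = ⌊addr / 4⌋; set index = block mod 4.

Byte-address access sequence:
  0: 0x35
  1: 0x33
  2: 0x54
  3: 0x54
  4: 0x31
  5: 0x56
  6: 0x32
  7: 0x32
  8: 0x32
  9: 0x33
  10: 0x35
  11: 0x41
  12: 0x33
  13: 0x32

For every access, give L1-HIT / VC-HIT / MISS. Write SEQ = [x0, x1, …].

#0 0x35→b13/s1 MISS; vc=[]
#1 0x33→b12/s0 MISS; vc=[]
#2 0x54→b21/s1 MISS; vc=[13]
#3 0x54→b21/s1 L1-HIT; vc=[13]
#4 0x31→b12/s0 L1-HIT; vc=[13]
#5 0x56→b21/s1 L1-HIT; vc=[13]
#6 0x32→b12/s0 L1-HIT; vc=[13]
#7 0x32→b12/s0 L1-HIT; vc=[13]
#8 0x32→b12/s0 L1-HIT; vc=[13]
#9 0x33→b12/s0 L1-HIT; vc=[13]
#10 0x35→b13/s1 VC-HIT; vc=[21]
#11 0x41→b16/s0 MISS; vc=[21,12]
#12 0x33→b12/s0 VC-HIT; vc=[21,16]
#13 0x32→b12/s0 L1-HIT; vc=[21,16]

SEQ = [MISS, MISS, MISS, L1-HIT, L1-HIT, L1-HIT, L1-HIT, L1-HIT, L1-HIT, L1-HIT, VC-HIT, MISS, VC-HIT, L1-HIT]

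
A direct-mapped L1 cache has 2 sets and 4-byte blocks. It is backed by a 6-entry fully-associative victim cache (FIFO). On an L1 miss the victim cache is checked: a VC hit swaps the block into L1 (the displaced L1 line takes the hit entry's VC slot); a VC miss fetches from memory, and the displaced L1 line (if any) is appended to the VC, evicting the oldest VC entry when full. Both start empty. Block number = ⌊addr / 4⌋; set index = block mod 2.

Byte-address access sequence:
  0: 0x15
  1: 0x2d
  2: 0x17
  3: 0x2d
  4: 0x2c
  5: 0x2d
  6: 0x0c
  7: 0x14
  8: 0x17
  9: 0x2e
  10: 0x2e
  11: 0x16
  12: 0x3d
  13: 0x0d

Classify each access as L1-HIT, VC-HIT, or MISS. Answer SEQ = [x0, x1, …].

SEQ = [MISS, MISS, VC-HIT, VC-HIT, L1-HIT, L1-HIT, MISS, VC-HIT, L1-HIT, VC-HIT, L1-HIT, VC-HIT, MISS, VC-HIT]

#0 0x15→b5/s1 MISS; vc=[]
#1 0x2d→b11/s1 MISS; vc=[5]
#2 0x17→b5/s1 VC-HIT; vc=[11]
#3 0x2d→b11/s1 VC-HIT; vc=[5]
#4 0x2c→b11/s1 L1-HIT; vc=[5]
#5 0x2d→b11/s1 L1-HIT; vc=[5]
#6 0xc→b3/s1 MISS; vc=[5,11]
#7 0x14→b5/s1 VC-HIT; vc=[3,11]
#8 0x17→b5/s1 L1-HIT; vc=[3,11]
#9 0x2e→b11/s1 VC-HIT; vc=[3,5]
#10 0x2e→b11/s1 L1-HIT; vc=[3,5]
#11 0x16→b5/s1 VC-HIT; vc=[3,11]
#12 0x3d→b15/s1 MISS; vc=[3,11,5]
#13 0xd→b3/s1 VC-HIT; vc=[15,11,5]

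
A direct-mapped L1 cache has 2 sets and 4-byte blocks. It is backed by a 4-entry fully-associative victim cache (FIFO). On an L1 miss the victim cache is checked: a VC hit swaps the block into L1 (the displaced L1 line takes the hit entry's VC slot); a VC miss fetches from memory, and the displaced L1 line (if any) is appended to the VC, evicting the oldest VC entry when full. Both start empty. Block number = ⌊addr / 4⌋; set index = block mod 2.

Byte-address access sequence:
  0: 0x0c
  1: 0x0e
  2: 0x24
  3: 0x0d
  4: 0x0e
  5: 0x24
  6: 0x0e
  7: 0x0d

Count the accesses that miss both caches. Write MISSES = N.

#0 0xc→b3/s1 MISS; vc=[]
#1 0xe→b3/s1 L1-HIT; vc=[]
#2 0x24→b9/s1 MISS; vc=[3]
#3 0xd→b3/s1 VC-HIT; vc=[9]
#4 0xe→b3/s1 L1-HIT; vc=[9]
#5 0x24→b9/s1 VC-HIT; vc=[3]
#6 0xe→b3/s1 VC-HIT; vc=[9]
#7 0xd→b3/s1 L1-HIT; vc=[9]

MISSES = 2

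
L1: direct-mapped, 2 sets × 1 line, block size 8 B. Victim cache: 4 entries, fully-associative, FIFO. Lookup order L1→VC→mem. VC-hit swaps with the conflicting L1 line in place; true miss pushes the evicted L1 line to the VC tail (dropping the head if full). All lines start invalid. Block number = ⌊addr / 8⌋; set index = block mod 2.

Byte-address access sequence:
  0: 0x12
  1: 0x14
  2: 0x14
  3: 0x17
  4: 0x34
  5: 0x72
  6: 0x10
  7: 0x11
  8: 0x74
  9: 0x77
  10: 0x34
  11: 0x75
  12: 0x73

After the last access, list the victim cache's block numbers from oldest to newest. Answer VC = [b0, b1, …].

VC = [2, 6]

  [0] addr=0x12 blk=2 s=0: MISS | VC []
  [1] addr=0x14 blk=2 s=0: L1-HIT | VC []
  [2] addr=0x14 blk=2 s=0: L1-HIT | VC []
  [3] addr=0x17 blk=2 s=0: L1-HIT | VC []
  [4] addr=0x34 blk=6 s=0: MISS | VC [2]
  [5] addr=0x72 blk=14 s=0: MISS | VC [2, 6]
  [6] addr=0x10 blk=2 s=0: VC-HIT | VC [14, 6]
  [7] addr=0x11 blk=2 s=0: L1-HIT | VC [14, 6]
  [8] addr=0x74 blk=14 s=0: VC-HIT | VC [2, 6]
  [9] addr=0x77 blk=14 s=0: L1-HIT | VC [2, 6]
  [10] addr=0x34 blk=6 s=0: VC-HIT | VC [2, 14]
  [11] addr=0x75 blk=14 s=0: VC-HIT | VC [2, 6]
  [12] addr=0x73 blk=14 s=0: L1-HIT | VC [2, 6]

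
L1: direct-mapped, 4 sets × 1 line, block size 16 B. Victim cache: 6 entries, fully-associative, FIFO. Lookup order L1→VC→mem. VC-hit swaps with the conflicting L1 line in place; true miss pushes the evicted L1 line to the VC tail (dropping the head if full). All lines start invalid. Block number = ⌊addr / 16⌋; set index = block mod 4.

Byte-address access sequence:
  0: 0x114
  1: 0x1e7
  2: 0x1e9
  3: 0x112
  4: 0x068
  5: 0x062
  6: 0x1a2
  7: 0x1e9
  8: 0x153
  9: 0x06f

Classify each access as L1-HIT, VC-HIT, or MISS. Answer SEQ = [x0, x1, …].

SEQ = [MISS, MISS, L1-HIT, L1-HIT, MISS, L1-HIT, MISS, VC-HIT, MISS, VC-HIT]

#0 0x114→b17/s1 MISS; vc=[]
#1 0x1e7→b30/s2 MISS; vc=[]
#2 0x1e9→b30/s2 L1-HIT; vc=[]
#3 0x112→b17/s1 L1-HIT; vc=[]
#4 0x68→b6/s2 MISS; vc=[30]
#5 0x62→b6/s2 L1-HIT; vc=[30]
#6 0x1a2→b26/s2 MISS; vc=[30,6]
#7 0x1e9→b30/s2 VC-HIT; vc=[26,6]
#8 0x153→b21/s1 MISS; vc=[26,6,17]
#9 0x6f→b6/s2 VC-HIT; vc=[26,30,17]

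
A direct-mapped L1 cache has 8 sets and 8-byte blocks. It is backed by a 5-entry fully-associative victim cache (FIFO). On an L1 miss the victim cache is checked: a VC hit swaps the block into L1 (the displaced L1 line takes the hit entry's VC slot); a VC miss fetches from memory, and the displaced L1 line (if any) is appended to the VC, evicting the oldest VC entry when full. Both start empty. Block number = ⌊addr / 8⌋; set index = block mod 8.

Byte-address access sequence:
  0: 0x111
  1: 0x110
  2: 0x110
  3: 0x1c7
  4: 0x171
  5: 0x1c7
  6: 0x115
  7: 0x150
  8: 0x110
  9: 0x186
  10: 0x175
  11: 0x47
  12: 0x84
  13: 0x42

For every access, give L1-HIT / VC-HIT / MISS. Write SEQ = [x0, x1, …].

  [0] addr=0x111 blk=34 s=2: MISS | VC []
  [1] addr=0x110 blk=34 s=2: L1-HIT | VC []
  [2] addr=0x110 blk=34 s=2: L1-HIT | VC []
  [3] addr=0x1c7 blk=56 s=0: MISS | VC []
  [4] addr=0x171 blk=46 s=6: MISS | VC []
  [5] addr=0x1c7 blk=56 s=0: L1-HIT | VC []
  [6] addr=0x115 blk=34 s=2: L1-HIT | VC []
  [7] addr=0x150 blk=42 s=2: MISS | VC [34]
  [8] addr=0x110 blk=34 s=2: VC-HIT | VC [42]
  [9] addr=0x186 blk=48 s=0: MISS | VC [42, 56]
  [10] addr=0x175 blk=46 s=6: L1-HIT | VC [42, 56]
  [11] addr=0x47 blk=8 s=0: MISS | VC [42, 56, 48]
  [12] addr=0x84 blk=16 s=0: MISS | VC [42, 56, 48, 8]
  [13] addr=0x42 blk=8 s=0: VC-HIT | VC [42, 56, 48, 16]

SEQ = [MISS, L1-HIT, L1-HIT, MISS, MISS, L1-HIT, L1-HIT, MISS, VC-HIT, MISS, L1-HIT, MISS, MISS, VC-HIT]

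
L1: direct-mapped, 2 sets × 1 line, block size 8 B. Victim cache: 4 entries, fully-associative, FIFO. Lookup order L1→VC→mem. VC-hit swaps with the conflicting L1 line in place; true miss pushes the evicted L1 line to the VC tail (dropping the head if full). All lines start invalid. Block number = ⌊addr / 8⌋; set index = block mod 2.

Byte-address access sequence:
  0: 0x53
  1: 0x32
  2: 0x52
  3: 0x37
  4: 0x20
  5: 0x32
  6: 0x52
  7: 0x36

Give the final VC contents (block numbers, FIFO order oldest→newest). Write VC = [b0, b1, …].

VC = [10, 4]

  [0] addr=0x53 blk=10 s=0: MISS | VC []
  [1] addr=0x32 blk=6 s=0: MISS | VC [10]
  [2] addr=0x52 blk=10 s=0: VC-HIT | VC [6]
  [3] addr=0x37 blk=6 s=0: VC-HIT | VC [10]
  [4] addr=0x20 blk=4 s=0: MISS | VC [10, 6]
  [5] addr=0x32 blk=6 s=0: VC-HIT | VC [10, 4]
  [6] addr=0x52 blk=10 s=0: VC-HIT | VC [6, 4]
  [7] addr=0x36 blk=6 s=0: VC-HIT | VC [10, 4]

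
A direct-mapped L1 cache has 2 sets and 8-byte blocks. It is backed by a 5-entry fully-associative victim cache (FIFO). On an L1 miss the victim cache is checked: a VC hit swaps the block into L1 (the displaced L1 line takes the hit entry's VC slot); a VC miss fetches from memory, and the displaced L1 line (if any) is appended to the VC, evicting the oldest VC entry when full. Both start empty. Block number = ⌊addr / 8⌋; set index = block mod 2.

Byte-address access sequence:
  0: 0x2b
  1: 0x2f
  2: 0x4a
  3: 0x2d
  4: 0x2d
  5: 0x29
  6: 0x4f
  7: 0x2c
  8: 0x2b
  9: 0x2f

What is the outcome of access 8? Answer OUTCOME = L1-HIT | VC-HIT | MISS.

#0 0x2b→b5/s1 MISS; vc=[]
#1 0x2f→b5/s1 L1-HIT; vc=[]
#2 0x4a→b9/s1 MISS; vc=[5]
#3 0x2d→b5/s1 VC-HIT; vc=[9]
#4 0x2d→b5/s1 L1-HIT; vc=[9]
#5 0x29→b5/s1 L1-HIT; vc=[9]
#6 0x4f→b9/s1 VC-HIT; vc=[5]
#7 0x2c→b5/s1 VC-HIT; vc=[9]
#8 0x2b→b5/s1 L1-HIT; vc=[9]
#9 0x2f→b5/s1 L1-HIT; vc=[9]

OUTCOME = L1-HIT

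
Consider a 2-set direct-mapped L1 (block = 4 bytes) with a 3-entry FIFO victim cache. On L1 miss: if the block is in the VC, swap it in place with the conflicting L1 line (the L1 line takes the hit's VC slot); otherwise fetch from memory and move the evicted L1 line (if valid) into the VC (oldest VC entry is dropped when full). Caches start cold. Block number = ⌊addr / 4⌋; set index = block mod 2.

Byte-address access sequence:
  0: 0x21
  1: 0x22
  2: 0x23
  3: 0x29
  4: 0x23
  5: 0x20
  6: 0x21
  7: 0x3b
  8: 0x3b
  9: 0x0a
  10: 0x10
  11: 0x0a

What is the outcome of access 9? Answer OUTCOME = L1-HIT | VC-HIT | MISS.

#0 0x21→b8/s0 MISS; vc=[]
#1 0x22→b8/s0 L1-HIT; vc=[]
#2 0x23→b8/s0 L1-HIT; vc=[]
#3 0x29→b10/s0 MISS; vc=[8]
#4 0x23→b8/s0 VC-HIT; vc=[10]
#5 0x20→b8/s0 L1-HIT; vc=[10]
#6 0x21→b8/s0 L1-HIT; vc=[10]
#7 0x3b→b14/s0 MISS; vc=[10,8]
#8 0x3b→b14/s0 L1-HIT; vc=[10,8]
#9 0xa→b2/s0 MISS; vc=[10,8,14]
#10 0x10→b4/s0 MISS; vc=[8,14,2]
#11 0xa→b2/s0 VC-HIT; vc=[8,14,4]

OUTCOME = MISS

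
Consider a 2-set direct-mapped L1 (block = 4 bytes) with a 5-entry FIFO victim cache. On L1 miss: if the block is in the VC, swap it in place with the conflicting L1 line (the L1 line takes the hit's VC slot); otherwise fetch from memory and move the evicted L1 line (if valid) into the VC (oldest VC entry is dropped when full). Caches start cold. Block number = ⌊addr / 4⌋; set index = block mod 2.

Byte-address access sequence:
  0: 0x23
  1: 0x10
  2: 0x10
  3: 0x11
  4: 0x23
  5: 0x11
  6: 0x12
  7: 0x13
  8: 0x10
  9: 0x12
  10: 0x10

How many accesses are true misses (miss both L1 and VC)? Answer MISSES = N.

MISSES = 2

#0 0x23→b8/s0 MISS; vc=[]
#1 0x10→b4/s0 MISS; vc=[8]
#2 0x10→b4/s0 L1-HIT; vc=[8]
#3 0x11→b4/s0 L1-HIT; vc=[8]
#4 0x23→b8/s0 VC-HIT; vc=[4]
#5 0x11→b4/s0 VC-HIT; vc=[8]
#6 0x12→b4/s0 L1-HIT; vc=[8]
#7 0x13→b4/s0 L1-HIT; vc=[8]
#8 0x10→b4/s0 L1-HIT; vc=[8]
#9 0x12→b4/s0 L1-HIT; vc=[8]
#10 0x10→b4/s0 L1-HIT; vc=[8]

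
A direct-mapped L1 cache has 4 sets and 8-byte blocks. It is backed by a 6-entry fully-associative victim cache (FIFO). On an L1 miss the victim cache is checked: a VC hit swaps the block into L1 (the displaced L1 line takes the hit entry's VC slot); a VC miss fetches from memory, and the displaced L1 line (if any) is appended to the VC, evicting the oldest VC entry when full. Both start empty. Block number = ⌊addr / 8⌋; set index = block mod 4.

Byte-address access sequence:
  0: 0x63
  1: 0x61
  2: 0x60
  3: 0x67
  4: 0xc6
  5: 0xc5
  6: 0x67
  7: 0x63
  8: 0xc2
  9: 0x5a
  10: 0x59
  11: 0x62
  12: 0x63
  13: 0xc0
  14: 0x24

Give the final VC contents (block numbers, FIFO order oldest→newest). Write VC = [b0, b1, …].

VC = [12, 24]

0: 0x63 (blk 12, set 0) → MISS  vc=[]
1: 0x61 (blk 12, set 0) → L1-HIT  vc=[]
2: 0x60 (blk 12, set 0) → L1-HIT  vc=[]
3: 0x67 (blk 12, set 0) → L1-HIT  vc=[]
4: 0xc6 (blk 24, set 0) → MISS  vc=[12]
5: 0xc5 (blk 24, set 0) → L1-HIT  vc=[12]
6: 0x67 (blk 12, set 0) → VC-HIT  vc=[24]
7: 0x63 (blk 12, set 0) → L1-HIT  vc=[24]
8: 0xc2 (blk 24, set 0) → VC-HIT  vc=[12]
9: 0x5a (blk 11, set 3) → MISS  vc=[12]
10: 0x59 (blk 11, set 3) → L1-HIT  vc=[12]
11: 0x62 (blk 12, set 0) → VC-HIT  vc=[24]
12: 0x63 (blk 12, set 0) → L1-HIT  vc=[24]
13: 0xc0 (blk 24, set 0) → VC-HIT  vc=[12]
14: 0x24 (blk 4, set 0) → MISS  vc=[12, 24]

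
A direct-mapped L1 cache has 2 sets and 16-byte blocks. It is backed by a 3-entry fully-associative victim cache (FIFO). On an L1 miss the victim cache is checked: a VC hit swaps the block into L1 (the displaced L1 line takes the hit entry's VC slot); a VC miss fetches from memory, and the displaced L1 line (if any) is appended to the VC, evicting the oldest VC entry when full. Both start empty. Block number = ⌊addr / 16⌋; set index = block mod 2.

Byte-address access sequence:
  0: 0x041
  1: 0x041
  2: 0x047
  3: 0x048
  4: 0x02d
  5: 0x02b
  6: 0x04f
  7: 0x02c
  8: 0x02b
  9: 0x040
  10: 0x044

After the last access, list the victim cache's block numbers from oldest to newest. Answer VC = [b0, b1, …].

0: 0x41 (blk 4, set 0) → MISS  vc=[]
1: 0x41 (blk 4, set 0) → L1-HIT  vc=[]
2: 0x47 (blk 4, set 0) → L1-HIT  vc=[]
3: 0x48 (blk 4, set 0) → L1-HIT  vc=[]
4: 0x2d (blk 2, set 0) → MISS  vc=[4]
5: 0x2b (blk 2, set 0) → L1-HIT  vc=[4]
6: 0x4f (blk 4, set 0) → VC-HIT  vc=[2]
7: 0x2c (blk 2, set 0) → VC-HIT  vc=[4]
8: 0x2b (blk 2, set 0) → L1-HIT  vc=[4]
9: 0x40 (blk 4, set 0) → VC-HIT  vc=[2]
10: 0x44 (blk 4, set 0) → L1-HIT  vc=[2]

VC = [2]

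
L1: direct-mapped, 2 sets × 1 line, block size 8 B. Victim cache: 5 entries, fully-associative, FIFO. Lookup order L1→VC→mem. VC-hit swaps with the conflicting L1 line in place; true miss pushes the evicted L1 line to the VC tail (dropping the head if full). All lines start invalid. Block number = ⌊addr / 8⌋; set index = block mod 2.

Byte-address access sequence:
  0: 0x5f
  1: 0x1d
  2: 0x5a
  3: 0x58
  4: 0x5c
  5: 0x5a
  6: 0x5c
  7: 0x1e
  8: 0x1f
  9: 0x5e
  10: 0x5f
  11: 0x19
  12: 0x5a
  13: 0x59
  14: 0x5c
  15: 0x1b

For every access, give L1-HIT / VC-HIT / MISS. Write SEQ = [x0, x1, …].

SEQ = [MISS, MISS, VC-HIT, L1-HIT, L1-HIT, L1-HIT, L1-HIT, VC-HIT, L1-HIT, VC-HIT, L1-HIT, VC-HIT, VC-HIT, L1-HIT, L1-HIT, VC-HIT]

#0 0x5f→b11/s1 MISS; vc=[]
#1 0x1d→b3/s1 MISS; vc=[11]
#2 0x5a→b11/s1 VC-HIT; vc=[3]
#3 0x58→b11/s1 L1-HIT; vc=[3]
#4 0x5c→b11/s1 L1-HIT; vc=[3]
#5 0x5a→b11/s1 L1-HIT; vc=[3]
#6 0x5c→b11/s1 L1-HIT; vc=[3]
#7 0x1e→b3/s1 VC-HIT; vc=[11]
#8 0x1f→b3/s1 L1-HIT; vc=[11]
#9 0x5e→b11/s1 VC-HIT; vc=[3]
#10 0x5f→b11/s1 L1-HIT; vc=[3]
#11 0x19→b3/s1 VC-HIT; vc=[11]
#12 0x5a→b11/s1 VC-HIT; vc=[3]
#13 0x59→b11/s1 L1-HIT; vc=[3]
#14 0x5c→b11/s1 L1-HIT; vc=[3]
#15 0x1b→b3/s1 VC-HIT; vc=[11]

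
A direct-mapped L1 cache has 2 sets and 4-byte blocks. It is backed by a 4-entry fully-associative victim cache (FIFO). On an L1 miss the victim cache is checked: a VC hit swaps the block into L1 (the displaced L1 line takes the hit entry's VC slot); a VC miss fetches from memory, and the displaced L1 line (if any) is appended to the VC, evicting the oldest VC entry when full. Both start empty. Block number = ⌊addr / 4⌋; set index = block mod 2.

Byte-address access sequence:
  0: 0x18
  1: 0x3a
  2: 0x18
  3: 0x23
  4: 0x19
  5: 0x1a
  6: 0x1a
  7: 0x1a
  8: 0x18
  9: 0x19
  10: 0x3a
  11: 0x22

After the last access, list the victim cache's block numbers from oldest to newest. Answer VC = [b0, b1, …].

#0 0x18→b6/s0 MISS; vc=[]
#1 0x3a→b14/s0 MISS; vc=[6]
#2 0x18→b6/s0 VC-HIT; vc=[14]
#3 0x23→b8/s0 MISS; vc=[14,6]
#4 0x19→b6/s0 VC-HIT; vc=[14,8]
#5 0x1a→b6/s0 L1-HIT; vc=[14,8]
#6 0x1a→b6/s0 L1-HIT; vc=[14,8]
#7 0x1a→b6/s0 L1-HIT; vc=[14,8]
#8 0x18→b6/s0 L1-HIT; vc=[14,8]
#9 0x19→b6/s0 L1-HIT; vc=[14,8]
#10 0x3a→b14/s0 VC-HIT; vc=[6,8]
#11 0x22→b8/s0 VC-HIT; vc=[6,14]

VC = [6, 14]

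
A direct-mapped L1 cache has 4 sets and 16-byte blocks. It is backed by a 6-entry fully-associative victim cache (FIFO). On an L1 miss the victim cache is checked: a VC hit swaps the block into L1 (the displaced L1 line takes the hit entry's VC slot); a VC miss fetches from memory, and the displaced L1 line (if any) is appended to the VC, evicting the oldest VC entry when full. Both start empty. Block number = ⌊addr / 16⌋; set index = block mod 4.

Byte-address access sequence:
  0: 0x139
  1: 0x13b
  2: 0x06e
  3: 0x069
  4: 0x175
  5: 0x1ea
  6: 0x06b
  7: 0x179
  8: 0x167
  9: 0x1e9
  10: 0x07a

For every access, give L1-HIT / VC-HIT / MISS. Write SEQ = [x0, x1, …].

#0 0x139→b19/s3 MISS; vc=[]
#1 0x13b→b19/s3 L1-HIT; vc=[]
#2 0x6e→b6/s2 MISS; vc=[]
#3 0x69→b6/s2 L1-HIT; vc=[]
#4 0x175→b23/s3 MISS; vc=[19]
#5 0x1ea→b30/s2 MISS; vc=[19,6]
#6 0x6b→b6/s2 VC-HIT; vc=[19,30]
#7 0x179→b23/s3 L1-HIT; vc=[19,30]
#8 0x167→b22/s2 MISS; vc=[19,30,6]
#9 0x1e9→b30/s2 VC-HIT; vc=[19,22,6]
#10 0x7a→b7/s3 MISS; vc=[19,22,6,23]

SEQ = [MISS, L1-HIT, MISS, L1-HIT, MISS, MISS, VC-HIT, L1-HIT, MISS, VC-HIT, MISS]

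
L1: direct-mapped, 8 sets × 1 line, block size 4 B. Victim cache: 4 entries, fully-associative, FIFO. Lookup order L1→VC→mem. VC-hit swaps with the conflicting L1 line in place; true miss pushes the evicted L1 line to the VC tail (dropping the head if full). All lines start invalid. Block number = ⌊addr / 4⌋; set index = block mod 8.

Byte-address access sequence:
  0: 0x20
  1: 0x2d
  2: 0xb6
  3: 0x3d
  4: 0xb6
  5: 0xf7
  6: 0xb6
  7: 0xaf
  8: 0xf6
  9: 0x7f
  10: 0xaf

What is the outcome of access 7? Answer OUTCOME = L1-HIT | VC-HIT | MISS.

#0 0x20→b8/s0 MISS; vc=[]
#1 0x2d→b11/s3 MISS; vc=[]
#2 0xb6→b45/s5 MISS; vc=[]
#3 0x3d→b15/s7 MISS; vc=[]
#4 0xb6→b45/s5 L1-HIT; vc=[]
#5 0xf7→b61/s5 MISS; vc=[45]
#6 0xb6→b45/s5 VC-HIT; vc=[61]
#7 0xaf→b43/s3 MISS; vc=[61,11]
#8 0xf6→b61/s5 VC-HIT; vc=[45,11]
#9 0x7f→b31/s7 MISS; vc=[45,11,15]
#10 0xaf→b43/s3 L1-HIT; vc=[45,11,15]

OUTCOME = MISS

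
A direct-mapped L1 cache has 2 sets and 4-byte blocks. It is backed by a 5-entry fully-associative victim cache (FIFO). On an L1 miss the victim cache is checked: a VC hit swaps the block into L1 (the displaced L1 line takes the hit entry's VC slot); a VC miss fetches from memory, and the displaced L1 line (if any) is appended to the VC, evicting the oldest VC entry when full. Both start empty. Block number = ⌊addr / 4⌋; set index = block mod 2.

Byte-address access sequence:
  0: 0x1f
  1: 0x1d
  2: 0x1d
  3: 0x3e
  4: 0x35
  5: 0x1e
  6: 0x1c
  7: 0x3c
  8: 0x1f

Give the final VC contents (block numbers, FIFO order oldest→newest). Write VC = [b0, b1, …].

VC = [13, 15]

0: 0x1f (blk 7, set 1) → MISS  vc=[]
1: 0x1d (blk 7, set 1) → L1-HIT  vc=[]
2: 0x1d (blk 7, set 1) → L1-HIT  vc=[]
3: 0x3e (blk 15, set 1) → MISS  vc=[7]
4: 0x35 (blk 13, set 1) → MISS  vc=[7, 15]
5: 0x1e (blk 7, set 1) → VC-HIT  vc=[13, 15]
6: 0x1c (blk 7, set 1) → L1-HIT  vc=[13, 15]
7: 0x3c (blk 15, set 1) → VC-HIT  vc=[13, 7]
8: 0x1f (blk 7, set 1) → VC-HIT  vc=[13, 15]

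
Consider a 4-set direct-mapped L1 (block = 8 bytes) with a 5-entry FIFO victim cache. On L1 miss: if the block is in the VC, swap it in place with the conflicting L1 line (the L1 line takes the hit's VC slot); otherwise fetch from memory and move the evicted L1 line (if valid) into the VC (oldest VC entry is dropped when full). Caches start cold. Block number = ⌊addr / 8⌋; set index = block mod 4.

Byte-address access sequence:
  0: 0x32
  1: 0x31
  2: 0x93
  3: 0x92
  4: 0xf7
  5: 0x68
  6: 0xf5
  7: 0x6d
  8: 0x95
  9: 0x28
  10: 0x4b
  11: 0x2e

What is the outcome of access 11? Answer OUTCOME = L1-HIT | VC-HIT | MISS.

OUTCOME = VC-HIT

#0 0x32→b6/s2 MISS; vc=[]
#1 0x31→b6/s2 L1-HIT; vc=[]
#2 0x93→b18/s2 MISS; vc=[6]
#3 0x92→b18/s2 L1-HIT; vc=[6]
#4 0xf7→b30/s2 MISS; vc=[6,18]
#5 0x68→b13/s1 MISS; vc=[6,18]
#6 0xf5→b30/s2 L1-HIT; vc=[6,18]
#7 0x6d→b13/s1 L1-HIT; vc=[6,18]
#8 0x95→b18/s2 VC-HIT; vc=[6,30]
#9 0x28→b5/s1 MISS; vc=[6,30,13]
#10 0x4b→b9/s1 MISS; vc=[6,30,13,5]
#11 0x2e→b5/s1 VC-HIT; vc=[6,30,13,9]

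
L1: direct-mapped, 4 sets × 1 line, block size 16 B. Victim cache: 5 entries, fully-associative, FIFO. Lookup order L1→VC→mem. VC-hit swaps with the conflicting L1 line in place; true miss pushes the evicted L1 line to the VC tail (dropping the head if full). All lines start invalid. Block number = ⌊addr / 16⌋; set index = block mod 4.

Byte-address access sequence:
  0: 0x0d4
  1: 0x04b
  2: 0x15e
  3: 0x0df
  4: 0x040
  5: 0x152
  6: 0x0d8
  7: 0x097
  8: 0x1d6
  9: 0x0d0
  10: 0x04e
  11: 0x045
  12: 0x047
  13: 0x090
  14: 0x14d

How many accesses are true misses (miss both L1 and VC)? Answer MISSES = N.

0: 0xd4 (blk 13, set 1) → MISS  vc=[]
1: 0x4b (blk 4, set 0) → MISS  vc=[]
2: 0x15e (blk 21, set 1) → MISS  vc=[13]
3: 0xdf (blk 13, set 1) → VC-HIT  vc=[21]
4: 0x40 (blk 4, set 0) → L1-HIT  vc=[21]
5: 0x152 (blk 21, set 1) → VC-HIT  vc=[13]
6: 0xd8 (blk 13, set 1) → VC-HIT  vc=[21]
7: 0x97 (blk 9, set 1) → MISS  vc=[21, 13]
8: 0x1d6 (blk 29, set 1) → MISS  vc=[21, 13, 9]
9: 0xd0 (blk 13, set 1) → VC-HIT  vc=[21, 29, 9]
10: 0x4e (blk 4, set 0) → L1-HIT  vc=[21, 29, 9]
11: 0x45 (blk 4, set 0) → L1-HIT  vc=[21, 29, 9]
12: 0x47 (blk 4, set 0) → L1-HIT  vc=[21, 29, 9]
13: 0x90 (blk 9, set 1) → VC-HIT  vc=[21, 29, 13]
14: 0x14d (blk 20, set 0) → MISS  vc=[21, 29, 13, 4]

MISSES = 6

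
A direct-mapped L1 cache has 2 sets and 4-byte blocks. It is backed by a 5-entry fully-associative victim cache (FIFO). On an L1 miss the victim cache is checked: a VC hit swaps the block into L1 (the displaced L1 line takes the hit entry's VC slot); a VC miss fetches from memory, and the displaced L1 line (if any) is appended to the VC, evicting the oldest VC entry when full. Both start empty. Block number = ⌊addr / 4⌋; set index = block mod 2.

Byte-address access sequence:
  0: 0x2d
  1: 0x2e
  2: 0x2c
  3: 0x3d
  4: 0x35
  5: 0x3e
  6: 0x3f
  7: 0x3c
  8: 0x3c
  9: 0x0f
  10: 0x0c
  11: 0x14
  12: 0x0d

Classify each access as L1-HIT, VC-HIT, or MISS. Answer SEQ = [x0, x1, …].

0: 0x2d (blk 11, set 1) → MISS  vc=[]
1: 0x2e (blk 11, set 1) → L1-HIT  vc=[]
2: 0x2c (blk 11, set 1) → L1-HIT  vc=[]
3: 0x3d (blk 15, set 1) → MISS  vc=[11]
4: 0x35 (blk 13, set 1) → MISS  vc=[11, 15]
5: 0x3e (blk 15, set 1) → VC-HIT  vc=[11, 13]
6: 0x3f (blk 15, set 1) → L1-HIT  vc=[11, 13]
7: 0x3c (blk 15, set 1) → L1-HIT  vc=[11, 13]
8: 0x3c (blk 15, set 1) → L1-HIT  vc=[11, 13]
9: 0xf (blk 3, set 1) → MISS  vc=[11, 13, 15]
10: 0xc (blk 3, set 1) → L1-HIT  vc=[11, 13, 15]
11: 0x14 (blk 5, set 1) → MISS  vc=[11, 13, 15, 3]
12: 0xd (blk 3, set 1) → VC-HIT  vc=[11, 13, 15, 5]

SEQ = [MISS, L1-HIT, L1-HIT, MISS, MISS, VC-HIT, L1-HIT, L1-HIT, L1-HIT, MISS, L1-HIT, MISS, VC-HIT]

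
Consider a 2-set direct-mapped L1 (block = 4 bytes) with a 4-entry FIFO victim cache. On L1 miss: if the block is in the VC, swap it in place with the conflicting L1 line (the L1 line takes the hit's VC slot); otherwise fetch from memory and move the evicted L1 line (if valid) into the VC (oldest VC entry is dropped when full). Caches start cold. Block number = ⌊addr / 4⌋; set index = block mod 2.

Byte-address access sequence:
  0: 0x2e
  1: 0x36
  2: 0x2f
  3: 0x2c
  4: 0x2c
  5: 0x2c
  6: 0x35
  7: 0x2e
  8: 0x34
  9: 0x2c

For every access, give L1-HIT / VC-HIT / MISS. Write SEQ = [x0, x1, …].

0: 0x2e (blk 11, set 1) → MISS  vc=[]
1: 0x36 (blk 13, set 1) → MISS  vc=[11]
2: 0x2f (blk 11, set 1) → VC-HIT  vc=[13]
3: 0x2c (blk 11, set 1) → L1-HIT  vc=[13]
4: 0x2c (blk 11, set 1) → L1-HIT  vc=[13]
5: 0x2c (blk 11, set 1) → L1-HIT  vc=[13]
6: 0x35 (blk 13, set 1) → VC-HIT  vc=[11]
7: 0x2e (blk 11, set 1) → VC-HIT  vc=[13]
8: 0x34 (blk 13, set 1) → VC-HIT  vc=[11]
9: 0x2c (blk 11, set 1) → VC-HIT  vc=[13]

SEQ = [MISS, MISS, VC-HIT, L1-HIT, L1-HIT, L1-HIT, VC-HIT, VC-HIT, VC-HIT, VC-HIT]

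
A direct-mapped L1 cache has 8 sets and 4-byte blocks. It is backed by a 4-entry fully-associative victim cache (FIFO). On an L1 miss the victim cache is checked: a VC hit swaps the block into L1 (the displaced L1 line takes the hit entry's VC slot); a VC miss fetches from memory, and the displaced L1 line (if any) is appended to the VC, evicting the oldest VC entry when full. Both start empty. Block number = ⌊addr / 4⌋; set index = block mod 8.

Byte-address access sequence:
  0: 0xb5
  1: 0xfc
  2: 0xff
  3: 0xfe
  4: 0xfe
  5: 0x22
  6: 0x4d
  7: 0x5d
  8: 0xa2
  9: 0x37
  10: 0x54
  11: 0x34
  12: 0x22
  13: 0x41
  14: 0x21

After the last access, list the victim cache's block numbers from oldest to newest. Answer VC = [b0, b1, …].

0: 0xb5 (blk 45, set 5) → MISS  vc=[]
1: 0xfc (blk 63, set 7) → MISS  vc=[]
2: 0xff (blk 63, set 7) → L1-HIT  vc=[]
3: 0xfe (blk 63, set 7) → L1-HIT  vc=[]
4: 0xfe (blk 63, set 7) → L1-HIT  vc=[]
5: 0x22 (blk 8, set 0) → MISS  vc=[]
6: 0x4d (blk 19, set 3) → MISS  vc=[]
7: 0x5d (blk 23, set 7) → MISS  vc=[63]
8: 0xa2 (blk 40, set 0) → MISS  vc=[63, 8]
9: 0x37 (blk 13, set 5) → MISS  vc=[63, 8, 45]
10: 0x54 (blk 21, set 5) → MISS  vc=[63, 8, 45, 13]
11: 0x34 (blk 13, set 5) → VC-HIT  vc=[63, 8, 45, 21]
12: 0x22 (blk 8, set 0) → VC-HIT  vc=[63, 40, 45, 21]
13: 0x41 (blk 16, set 0) → MISS  vc=[40, 45, 21, 8]
14: 0x21 (blk 8, set 0) → VC-HIT  vc=[40, 45, 21, 16]

VC = [40, 45, 21, 16]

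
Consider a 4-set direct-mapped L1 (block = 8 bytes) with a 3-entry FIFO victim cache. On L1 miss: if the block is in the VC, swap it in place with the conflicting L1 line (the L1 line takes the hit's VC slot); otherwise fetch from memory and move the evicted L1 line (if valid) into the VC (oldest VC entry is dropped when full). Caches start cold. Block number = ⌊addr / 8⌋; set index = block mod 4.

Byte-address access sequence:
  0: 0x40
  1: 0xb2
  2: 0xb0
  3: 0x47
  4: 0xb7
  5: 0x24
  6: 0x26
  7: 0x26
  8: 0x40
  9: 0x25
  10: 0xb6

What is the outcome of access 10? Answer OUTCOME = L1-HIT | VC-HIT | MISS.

OUTCOME = L1-HIT

  [0] addr=0x40 blk=8 s=0: MISS | VC []
  [1] addr=0xb2 blk=22 s=2: MISS | VC []
  [2] addr=0xb0 blk=22 s=2: L1-HIT | VC []
  [3] addr=0x47 blk=8 s=0: L1-HIT | VC []
  [4] addr=0xb7 blk=22 s=2: L1-HIT | VC []
  [5] addr=0x24 blk=4 s=0: MISS | VC [8]
  [6] addr=0x26 blk=4 s=0: L1-HIT | VC [8]
  [7] addr=0x26 blk=4 s=0: L1-HIT | VC [8]
  [8] addr=0x40 blk=8 s=0: VC-HIT | VC [4]
  [9] addr=0x25 blk=4 s=0: VC-HIT | VC [8]
  [10] addr=0xb6 blk=22 s=2: L1-HIT | VC [8]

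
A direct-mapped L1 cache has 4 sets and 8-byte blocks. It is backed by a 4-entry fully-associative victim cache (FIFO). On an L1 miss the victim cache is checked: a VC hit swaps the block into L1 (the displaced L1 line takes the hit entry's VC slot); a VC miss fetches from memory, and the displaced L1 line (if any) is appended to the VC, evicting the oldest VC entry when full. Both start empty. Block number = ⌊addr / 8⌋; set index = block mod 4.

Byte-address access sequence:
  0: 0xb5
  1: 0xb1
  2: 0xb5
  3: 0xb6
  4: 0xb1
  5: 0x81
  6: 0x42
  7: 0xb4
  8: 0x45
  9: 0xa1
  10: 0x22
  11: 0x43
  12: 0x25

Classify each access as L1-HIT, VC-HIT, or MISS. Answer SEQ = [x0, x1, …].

0: 0xb5 (blk 22, set 2) → MISS  vc=[]
1: 0xb1 (blk 22, set 2) → L1-HIT  vc=[]
2: 0xb5 (blk 22, set 2) → L1-HIT  vc=[]
3: 0xb6 (blk 22, set 2) → L1-HIT  vc=[]
4: 0xb1 (blk 22, set 2) → L1-HIT  vc=[]
5: 0x81 (blk 16, set 0) → MISS  vc=[]
6: 0x42 (blk 8, set 0) → MISS  vc=[16]
7: 0xb4 (blk 22, set 2) → L1-HIT  vc=[16]
8: 0x45 (blk 8, set 0) → L1-HIT  vc=[16]
9: 0xa1 (blk 20, set 0) → MISS  vc=[16, 8]
10: 0x22 (blk 4, set 0) → MISS  vc=[16, 8, 20]
11: 0x43 (blk 8, set 0) → VC-HIT  vc=[16, 4, 20]
12: 0x25 (blk 4, set 0) → VC-HIT  vc=[16, 8, 20]

SEQ = [MISS, L1-HIT, L1-HIT, L1-HIT, L1-HIT, MISS, MISS, L1-HIT, L1-HIT, MISS, MISS, VC-HIT, VC-HIT]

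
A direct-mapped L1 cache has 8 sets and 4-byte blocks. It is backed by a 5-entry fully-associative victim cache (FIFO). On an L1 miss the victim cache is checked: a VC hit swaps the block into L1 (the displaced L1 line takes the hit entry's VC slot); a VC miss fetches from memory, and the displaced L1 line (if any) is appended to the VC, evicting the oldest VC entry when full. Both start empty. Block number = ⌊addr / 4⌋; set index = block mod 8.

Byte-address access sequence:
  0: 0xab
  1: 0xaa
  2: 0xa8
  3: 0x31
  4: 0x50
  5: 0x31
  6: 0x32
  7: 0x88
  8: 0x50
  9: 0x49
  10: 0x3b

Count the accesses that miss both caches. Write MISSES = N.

#0 0xab→b42/s2 MISS; vc=[]
#1 0xaa→b42/s2 L1-HIT; vc=[]
#2 0xa8→b42/s2 L1-HIT; vc=[]
#3 0x31→b12/s4 MISS; vc=[]
#4 0x50→b20/s4 MISS; vc=[12]
#5 0x31→b12/s4 VC-HIT; vc=[20]
#6 0x32→b12/s4 L1-HIT; vc=[20]
#7 0x88→b34/s2 MISS; vc=[20,42]
#8 0x50→b20/s4 VC-HIT; vc=[12,42]
#9 0x49→b18/s2 MISS; vc=[12,42,34]
#10 0x3b→b14/s6 MISS; vc=[12,42,34]

MISSES = 6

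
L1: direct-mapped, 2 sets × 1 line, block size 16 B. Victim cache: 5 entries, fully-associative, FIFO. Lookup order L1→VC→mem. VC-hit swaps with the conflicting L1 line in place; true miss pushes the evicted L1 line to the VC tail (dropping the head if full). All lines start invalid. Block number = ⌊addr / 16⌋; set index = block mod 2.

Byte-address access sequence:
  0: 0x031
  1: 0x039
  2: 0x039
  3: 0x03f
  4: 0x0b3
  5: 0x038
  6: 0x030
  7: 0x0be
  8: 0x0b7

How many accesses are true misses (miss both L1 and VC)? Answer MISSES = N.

MISSES = 2

  [0] addr=0x31 blk=3 s=1: MISS | VC []
  [1] addr=0x39 blk=3 s=1: L1-HIT | VC []
  [2] addr=0x39 blk=3 s=1: L1-HIT | VC []
  [3] addr=0x3f blk=3 s=1: L1-HIT | VC []
  [4] addr=0xb3 blk=11 s=1: MISS | VC [3]
  [5] addr=0x38 blk=3 s=1: VC-HIT | VC [11]
  [6] addr=0x30 blk=3 s=1: L1-HIT | VC [11]
  [7] addr=0xbe blk=11 s=1: VC-HIT | VC [3]
  [8] addr=0xb7 blk=11 s=1: L1-HIT | VC [3]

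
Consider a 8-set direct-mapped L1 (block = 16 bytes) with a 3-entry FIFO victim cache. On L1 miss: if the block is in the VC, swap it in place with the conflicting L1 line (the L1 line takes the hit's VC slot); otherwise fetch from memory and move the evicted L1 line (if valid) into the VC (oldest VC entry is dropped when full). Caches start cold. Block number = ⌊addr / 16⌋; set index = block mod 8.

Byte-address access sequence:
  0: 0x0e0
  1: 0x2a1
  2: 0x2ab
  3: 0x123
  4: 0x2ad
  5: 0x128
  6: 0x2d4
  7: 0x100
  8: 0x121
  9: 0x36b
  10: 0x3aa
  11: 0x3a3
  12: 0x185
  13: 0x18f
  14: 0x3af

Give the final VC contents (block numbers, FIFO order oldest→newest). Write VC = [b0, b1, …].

VC = [14, 18, 16]

0: 0xe0 (blk 14, set 6) → MISS  vc=[]
1: 0x2a1 (blk 42, set 2) → MISS  vc=[]
2: 0x2ab (blk 42, set 2) → L1-HIT  vc=[]
3: 0x123 (blk 18, set 2) → MISS  vc=[42]
4: 0x2ad (blk 42, set 2) → VC-HIT  vc=[18]
5: 0x128 (blk 18, set 2) → VC-HIT  vc=[42]
6: 0x2d4 (blk 45, set 5) → MISS  vc=[42]
7: 0x100 (blk 16, set 0) → MISS  vc=[42]
8: 0x121 (blk 18, set 2) → L1-HIT  vc=[42]
9: 0x36b (blk 54, set 6) → MISS  vc=[42, 14]
10: 0x3aa (blk 58, set 2) → MISS  vc=[42, 14, 18]
11: 0x3a3 (blk 58, set 2) → L1-HIT  vc=[42, 14, 18]
12: 0x185 (blk 24, set 0) → MISS  vc=[14, 18, 16]
13: 0x18f (blk 24, set 0) → L1-HIT  vc=[14, 18, 16]
14: 0x3af (blk 58, set 2) → L1-HIT  vc=[14, 18, 16]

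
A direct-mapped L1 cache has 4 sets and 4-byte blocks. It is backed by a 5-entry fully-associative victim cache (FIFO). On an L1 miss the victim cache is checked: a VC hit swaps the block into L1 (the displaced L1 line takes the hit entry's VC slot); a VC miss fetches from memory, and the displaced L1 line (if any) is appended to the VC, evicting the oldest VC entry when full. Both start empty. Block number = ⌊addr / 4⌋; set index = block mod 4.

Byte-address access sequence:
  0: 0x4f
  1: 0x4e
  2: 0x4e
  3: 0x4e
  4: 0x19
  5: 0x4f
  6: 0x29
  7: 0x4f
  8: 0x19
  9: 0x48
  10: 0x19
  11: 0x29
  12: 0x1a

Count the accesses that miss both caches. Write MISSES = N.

MISSES = 4

#0 0x4f→b19/s3 MISS; vc=[]
#1 0x4e→b19/s3 L1-HIT; vc=[]
#2 0x4e→b19/s3 L1-HIT; vc=[]
#3 0x4e→b19/s3 L1-HIT; vc=[]
#4 0x19→b6/s2 MISS; vc=[]
#5 0x4f→b19/s3 L1-HIT; vc=[]
#6 0x29→b10/s2 MISS; vc=[6]
#7 0x4f→b19/s3 L1-HIT; vc=[6]
#8 0x19→b6/s2 VC-HIT; vc=[10]
#9 0x48→b18/s2 MISS; vc=[10,6]
#10 0x19→b6/s2 VC-HIT; vc=[10,18]
#11 0x29→b10/s2 VC-HIT; vc=[6,18]
#12 0x1a→b6/s2 VC-HIT; vc=[10,18]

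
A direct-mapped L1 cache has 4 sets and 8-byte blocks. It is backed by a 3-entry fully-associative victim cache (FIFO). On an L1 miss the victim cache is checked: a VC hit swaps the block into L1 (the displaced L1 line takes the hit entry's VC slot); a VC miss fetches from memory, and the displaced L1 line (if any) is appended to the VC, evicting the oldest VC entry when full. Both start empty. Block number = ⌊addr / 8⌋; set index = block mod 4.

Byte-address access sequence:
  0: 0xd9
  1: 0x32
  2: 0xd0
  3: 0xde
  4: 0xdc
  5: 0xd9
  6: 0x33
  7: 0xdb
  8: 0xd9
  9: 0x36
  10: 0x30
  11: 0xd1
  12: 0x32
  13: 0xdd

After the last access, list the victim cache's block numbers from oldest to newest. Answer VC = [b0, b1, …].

VC = [26]

  [0] addr=0xd9 blk=27 s=3: MISS | VC []
  [1] addr=0x32 blk=6 s=2: MISS | VC []
  [2] addr=0xd0 blk=26 s=2: MISS | VC [6]
  [3] addr=0xde blk=27 s=3: L1-HIT | VC [6]
  [4] addr=0xdc blk=27 s=3: L1-HIT | VC [6]
  [5] addr=0xd9 blk=27 s=3: L1-HIT | VC [6]
  [6] addr=0x33 blk=6 s=2: VC-HIT | VC [26]
  [7] addr=0xdb blk=27 s=3: L1-HIT | VC [26]
  [8] addr=0xd9 blk=27 s=3: L1-HIT | VC [26]
  [9] addr=0x36 blk=6 s=2: L1-HIT | VC [26]
  [10] addr=0x30 blk=6 s=2: L1-HIT | VC [26]
  [11] addr=0xd1 blk=26 s=2: VC-HIT | VC [6]
  [12] addr=0x32 blk=6 s=2: VC-HIT | VC [26]
  [13] addr=0xdd blk=27 s=3: L1-HIT | VC [26]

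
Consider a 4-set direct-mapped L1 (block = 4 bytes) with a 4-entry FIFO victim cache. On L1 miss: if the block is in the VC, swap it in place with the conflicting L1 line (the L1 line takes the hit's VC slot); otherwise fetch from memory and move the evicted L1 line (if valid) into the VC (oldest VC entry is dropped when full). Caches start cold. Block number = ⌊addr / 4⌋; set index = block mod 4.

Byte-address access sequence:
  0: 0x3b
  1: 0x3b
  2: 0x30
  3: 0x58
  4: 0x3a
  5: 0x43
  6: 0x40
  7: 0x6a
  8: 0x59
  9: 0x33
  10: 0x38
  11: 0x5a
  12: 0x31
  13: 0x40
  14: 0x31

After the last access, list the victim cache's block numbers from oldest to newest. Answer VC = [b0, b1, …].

  [0] addr=0x3b blk=14 s=2: MISS | VC []
  [1] addr=0x3b blk=14 s=2: L1-HIT | VC []
  [2] addr=0x30 blk=12 s=0: MISS | VC []
  [3] addr=0x58 blk=22 s=2: MISS | VC [14]
  [4] addr=0x3a blk=14 s=2: VC-HIT | VC [22]
  [5] addr=0x43 blk=16 s=0: MISS | VC [22, 12]
  [6] addr=0x40 blk=16 s=0: L1-HIT | VC [22, 12]
  [7] addr=0x6a blk=26 s=2: MISS | VC [22, 12, 14]
  [8] addr=0x59 blk=22 s=2: VC-HIT | VC [26, 12, 14]
  [9] addr=0x33 blk=12 s=0: VC-HIT | VC [26, 16, 14]
  [10] addr=0x38 blk=14 s=2: VC-HIT | VC [26, 16, 22]
  [11] addr=0x5a blk=22 s=2: VC-HIT | VC [26, 16, 14]
  [12] addr=0x31 blk=12 s=0: L1-HIT | VC [26, 16, 14]
  [13] addr=0x40 blk=16 s=0: VC-HIT | VC [26, 12, 14]
  [14] addr=0x31 blk=12 s=0: VC-HIT | VC [26, 16, 14]

VC = [26, 16, 14]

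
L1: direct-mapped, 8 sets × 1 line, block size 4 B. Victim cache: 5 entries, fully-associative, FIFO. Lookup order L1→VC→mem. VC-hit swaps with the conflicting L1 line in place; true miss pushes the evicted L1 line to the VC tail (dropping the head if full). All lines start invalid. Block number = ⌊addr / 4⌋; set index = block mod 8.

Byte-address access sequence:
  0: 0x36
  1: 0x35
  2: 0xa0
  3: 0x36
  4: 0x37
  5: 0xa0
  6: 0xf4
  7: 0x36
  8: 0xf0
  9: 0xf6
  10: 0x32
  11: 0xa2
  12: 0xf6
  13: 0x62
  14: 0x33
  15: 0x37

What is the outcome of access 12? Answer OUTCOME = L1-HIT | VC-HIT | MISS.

OUTCOME = L1-HIT

0: 0x36 (blk 13, set 5) → MISS  vc=[]
1: 0x35 (blk 13, set 5) → L1-HIT  vc=[]
2: 0xa0 (blk 40, set 0) → MISS  vc=[]
3: 0x36 (blk 13, set 5) → L1-HIT  vc=[]
4: 0x37 (blk 13, set 5) → L1-HIT  vc=[]
5: 0xa0 (blk 40, set 0) → L1-HIT  vc=[]
6: 0xf4 (blk 61, set 5) → MISS  vc=[13]
7: 0x36 (blk 13, set 5) → VC-HIT  vc=[61]
8: 0xf0 (blk 60, set 4) → MISS  vc=[61]
9: 0xf6 (blk 61, set 5) → VC-HIT  vc=[13]
10: 0x32 (blk 12, set 4) → MISS  vc=[13, 60]
11: 0xa2 (blk 40, set 0) → L1-HIT  vc=[13, 60]
12: 0xf6 (blk 61, set 5) → L1-HIT  vc=[13, 60]
13: 0x62 (blk 24, set 0) → MISS  vc=[13, 60, 40]
14: 0x33 (blk 12, set 4) → L1-HIT  vc=[13, 60, 40]
15: 0x37 (blk 13, set 5) → VC-HIT  vc=[61, 60, 40]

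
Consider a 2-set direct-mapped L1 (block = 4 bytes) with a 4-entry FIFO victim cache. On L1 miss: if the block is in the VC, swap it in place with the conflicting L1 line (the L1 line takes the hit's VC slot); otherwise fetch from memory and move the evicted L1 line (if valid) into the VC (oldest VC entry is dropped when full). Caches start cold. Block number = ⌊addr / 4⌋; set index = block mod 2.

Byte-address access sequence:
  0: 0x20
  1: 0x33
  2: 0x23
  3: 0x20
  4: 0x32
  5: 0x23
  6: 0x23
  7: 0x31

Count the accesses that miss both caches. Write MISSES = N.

MISSES = 2

  [0] addr=0x20 blk=8 s=0: MISS | VC []
  [1] addr=0x33 blk=12 s=0: MISS | VC [8]
  [2] addr=0x23 blk=8 s=0: VC-HIT | VC [12]
  [3] addr=0x20 blk=8 s=0: L1-HIT | VC [12]
  [4] addr=0x32 blk=12 s=0: VC-HIT | VC [8]
  [5] addr=0x23 blk=8 s=0: VC-HIT | VC [12]
  [6] addr=0x23 blk=8 s=0: L1-HIT | VC [12]
  [7] addr=0x31 blk=12 s=0: VC-HIT | VC [8]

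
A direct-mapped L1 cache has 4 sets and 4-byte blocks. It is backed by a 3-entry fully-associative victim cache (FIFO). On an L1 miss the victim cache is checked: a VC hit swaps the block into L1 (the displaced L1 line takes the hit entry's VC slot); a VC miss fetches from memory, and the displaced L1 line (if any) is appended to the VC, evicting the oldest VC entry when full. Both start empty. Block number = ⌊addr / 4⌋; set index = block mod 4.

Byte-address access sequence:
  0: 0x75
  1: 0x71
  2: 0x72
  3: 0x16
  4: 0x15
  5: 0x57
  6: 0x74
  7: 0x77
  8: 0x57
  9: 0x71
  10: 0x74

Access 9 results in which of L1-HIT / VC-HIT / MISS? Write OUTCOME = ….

OUTCOME = L1-HIT

  [0] addr=0x75 blk=29 s=1: MISS | VC []
  [1] addr=0x71 blk=28 s=0: MISS | VC []
  [2] addr=0x72 blk=28 s=0: L1-HIT | VC []
  [3] addr=0x16 blk=5 s=1: MISS | VC [29]
  [4] addr=0x15 blk=5 s=1: L1-HIT | VC [29]
  [5] addr=0x57 blk=21 s=1: MISS | VC [29, 5]
  [6] addr=0x74 blk=29 s=1: VC-HIT | VC [21, 5]
  [7] addr=0x77 blk=29 s=1: L1-HIT | VC [21, 5]
  [8] addr=0x57 blk=21 s=1: VC-HIT | VC [29, 5]
  [9] addr=0x71 blk=28 s=0: L1-HIT | VC [29, 5]
  [10] addr=0x74 blk=29 s=1: VC-HIT | VC [21, 5]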